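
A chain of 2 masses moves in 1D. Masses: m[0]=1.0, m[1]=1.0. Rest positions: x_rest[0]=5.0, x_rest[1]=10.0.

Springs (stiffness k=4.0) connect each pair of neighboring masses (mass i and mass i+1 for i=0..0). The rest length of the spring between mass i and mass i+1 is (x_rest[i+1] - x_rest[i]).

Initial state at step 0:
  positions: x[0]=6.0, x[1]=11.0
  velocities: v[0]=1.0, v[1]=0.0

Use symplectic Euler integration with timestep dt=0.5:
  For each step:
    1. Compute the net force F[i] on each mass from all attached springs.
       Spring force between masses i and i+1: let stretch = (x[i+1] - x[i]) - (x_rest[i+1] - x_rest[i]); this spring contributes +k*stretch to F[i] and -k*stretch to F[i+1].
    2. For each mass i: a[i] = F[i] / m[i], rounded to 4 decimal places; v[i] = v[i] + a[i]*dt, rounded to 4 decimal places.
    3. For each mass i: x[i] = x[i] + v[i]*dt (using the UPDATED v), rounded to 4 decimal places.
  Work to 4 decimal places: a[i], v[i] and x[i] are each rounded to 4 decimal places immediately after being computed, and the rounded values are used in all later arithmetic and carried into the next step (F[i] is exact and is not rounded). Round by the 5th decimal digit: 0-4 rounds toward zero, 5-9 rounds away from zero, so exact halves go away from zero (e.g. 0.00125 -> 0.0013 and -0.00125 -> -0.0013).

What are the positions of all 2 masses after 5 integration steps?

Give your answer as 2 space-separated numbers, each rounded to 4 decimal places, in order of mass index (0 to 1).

Step 0: x=[6.0000 11.0000] v=[1.0000 0.0000]
Step 1: x=[6.5000 11.0000] v=[1.0000 0.0000]
Step 2: x=[6.5000 11.5000] v=[0.0000 1.0000]
Step 3: x=[6.5000 12.0000] v=[0.0000 1.0000]
Step 4: x=[7.0000 12.0000] v=[1.0000 0.0000]
Step 5: x=[7.5000 12.0000] v=[1.0000 0.0000]

Answer: 7.5000 12.0000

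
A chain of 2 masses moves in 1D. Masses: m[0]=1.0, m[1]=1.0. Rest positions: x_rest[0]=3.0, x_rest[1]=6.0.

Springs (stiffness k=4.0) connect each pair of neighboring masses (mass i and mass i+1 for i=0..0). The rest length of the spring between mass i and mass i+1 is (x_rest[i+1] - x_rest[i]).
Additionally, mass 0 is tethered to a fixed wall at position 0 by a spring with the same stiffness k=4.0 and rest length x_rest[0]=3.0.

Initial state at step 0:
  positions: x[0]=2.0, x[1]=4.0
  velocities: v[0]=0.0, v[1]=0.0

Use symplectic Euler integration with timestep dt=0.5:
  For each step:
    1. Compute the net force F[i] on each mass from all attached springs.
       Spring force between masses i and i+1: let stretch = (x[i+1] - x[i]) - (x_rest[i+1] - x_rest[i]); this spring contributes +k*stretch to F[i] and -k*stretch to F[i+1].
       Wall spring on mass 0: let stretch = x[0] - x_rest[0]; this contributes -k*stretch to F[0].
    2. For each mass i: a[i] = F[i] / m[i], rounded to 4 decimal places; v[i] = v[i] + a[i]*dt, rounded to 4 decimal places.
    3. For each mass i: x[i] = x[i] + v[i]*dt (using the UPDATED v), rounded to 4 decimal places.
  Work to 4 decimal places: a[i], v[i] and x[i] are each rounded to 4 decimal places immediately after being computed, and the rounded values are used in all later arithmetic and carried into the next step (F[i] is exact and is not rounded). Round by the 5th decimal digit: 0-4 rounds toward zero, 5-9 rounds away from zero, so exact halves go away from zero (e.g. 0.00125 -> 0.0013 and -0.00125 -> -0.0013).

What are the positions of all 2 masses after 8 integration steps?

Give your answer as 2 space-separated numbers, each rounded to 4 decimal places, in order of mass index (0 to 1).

Answer: 2.0000 5.0000

Derivation:
Step 0: x=[2.0000 4.0000] v=[0.0000 0.0000]
Step 1: x=[2.0000 5.0000] v=[0.0000 2.0000]
Step 2: x=[3.0000 6.0000] v=[2.0000 2.0000]
Step 3: x=[4.0000 7.0000] v=[2.0000 2.0000]
Step 4: x=[4.0000 8.0000] v=[0.0000 2.0000]
Step 5: x=[4.0000 8.0000] v=[0.0000 0.0000]
Step 6: x=[4.0000 7.0000] v=[0.0000 -2.0000]
Step 7: x=[3.0000 6.0000] v=[-2.0000 -2.0000]
Step 8: x=[2.0000 5.0000] v=[-2.0000 -2.0000]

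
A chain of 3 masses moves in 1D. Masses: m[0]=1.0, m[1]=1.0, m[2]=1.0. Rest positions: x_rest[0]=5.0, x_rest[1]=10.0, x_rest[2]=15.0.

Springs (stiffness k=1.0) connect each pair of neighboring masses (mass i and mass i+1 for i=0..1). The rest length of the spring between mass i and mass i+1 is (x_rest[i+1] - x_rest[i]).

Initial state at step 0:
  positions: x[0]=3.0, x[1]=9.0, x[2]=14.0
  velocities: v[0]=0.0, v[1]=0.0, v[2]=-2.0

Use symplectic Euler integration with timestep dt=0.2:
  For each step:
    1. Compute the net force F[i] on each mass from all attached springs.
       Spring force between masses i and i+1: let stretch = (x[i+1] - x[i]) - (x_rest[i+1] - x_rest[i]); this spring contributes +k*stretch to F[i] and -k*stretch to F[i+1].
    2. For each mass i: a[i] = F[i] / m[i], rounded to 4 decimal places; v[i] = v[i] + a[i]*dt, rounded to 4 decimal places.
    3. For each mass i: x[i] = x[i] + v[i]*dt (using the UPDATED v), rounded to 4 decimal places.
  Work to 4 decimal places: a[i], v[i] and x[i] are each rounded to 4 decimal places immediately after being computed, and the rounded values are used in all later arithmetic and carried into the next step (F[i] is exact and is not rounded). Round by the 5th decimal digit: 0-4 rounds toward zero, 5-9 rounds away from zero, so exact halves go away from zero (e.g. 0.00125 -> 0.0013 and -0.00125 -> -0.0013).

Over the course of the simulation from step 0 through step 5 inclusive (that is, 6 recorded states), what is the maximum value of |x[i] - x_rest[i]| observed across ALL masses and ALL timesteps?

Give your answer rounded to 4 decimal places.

Step 0: x=[3.0000 9.0000 14.0000] v=[0.0000 0.0000 -2.0000]
Step 1: x=[3.0400 8.9600 13.6000] v=[0.2000 -0.2000 -2.0000]
Step 2: x=[3.1168 8.8688 13.2144] v=[0.3840 -0.4560 -1.9280]
Step 3: x=[3.2237 8.7213 12.8550] v=[0.5344 -0.7373 -1.7971]
Step 4: x=[3.3505 8.5193 12.5302] v=[0.6339 -1.0101 -1.6238]
Step 5: x=[3.4840 8.2710 12.2450] v=[0.6677 -1.2417 -1.4260]
Max displacement = 2.7550

Answer: 2.7550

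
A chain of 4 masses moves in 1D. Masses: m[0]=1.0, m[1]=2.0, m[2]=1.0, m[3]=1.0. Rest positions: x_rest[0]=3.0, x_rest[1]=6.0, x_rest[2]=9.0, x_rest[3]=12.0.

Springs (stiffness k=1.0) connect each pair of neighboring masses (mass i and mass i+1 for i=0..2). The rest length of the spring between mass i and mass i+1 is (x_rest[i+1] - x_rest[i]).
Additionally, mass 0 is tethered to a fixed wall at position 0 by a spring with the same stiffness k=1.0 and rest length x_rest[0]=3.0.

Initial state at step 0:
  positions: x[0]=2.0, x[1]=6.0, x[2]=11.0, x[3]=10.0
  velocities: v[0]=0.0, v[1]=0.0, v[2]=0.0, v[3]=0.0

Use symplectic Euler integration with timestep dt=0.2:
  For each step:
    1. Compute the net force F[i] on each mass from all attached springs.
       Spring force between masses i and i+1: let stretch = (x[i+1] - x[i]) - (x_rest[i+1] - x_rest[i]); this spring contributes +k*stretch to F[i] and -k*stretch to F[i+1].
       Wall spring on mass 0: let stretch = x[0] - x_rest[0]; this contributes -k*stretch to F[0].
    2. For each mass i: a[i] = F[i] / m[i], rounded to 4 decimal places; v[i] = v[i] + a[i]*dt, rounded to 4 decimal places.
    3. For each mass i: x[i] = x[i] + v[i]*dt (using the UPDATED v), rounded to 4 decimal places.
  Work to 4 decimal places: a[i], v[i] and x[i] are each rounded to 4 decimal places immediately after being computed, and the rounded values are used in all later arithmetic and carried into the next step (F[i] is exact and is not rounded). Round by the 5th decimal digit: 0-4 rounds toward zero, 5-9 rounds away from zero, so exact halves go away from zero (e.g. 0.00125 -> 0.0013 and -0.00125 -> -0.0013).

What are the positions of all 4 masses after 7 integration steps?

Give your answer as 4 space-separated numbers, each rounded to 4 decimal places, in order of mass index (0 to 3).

Step 0: x=[2.0000 6.0000 11.0000 10.0000] v=[0.0000 0.0000 0.0000 0.0000]
Step 1: x=[2.0800 6.0200 10.7600 10.1600] v=[0.4000 0.1000 -1.2000 0.8000]
Step 2: x=[2.2344 6.0560 10.3064 10.4640] v=[0.7720 0.1800 -2.2680 1.5200]
Step 3: x=[2.4523 6.1006 9.6891 10.8817] v=[1.0894 0.2229 -3.0866 2.0885]
Step 4: x=[2.7180 6.1440 8.9759 11.3717] v=[1.3286 0.2169 -3.5658 2.4500]
Step 5: x=[3.0120 6.1755 8.2453 11.8859] v=[1.4702 0.1575 -3.6530 2.5708]
Step 6: x=[3.3121 6.1851 7.5775 12.3744] v=[1.5005 0.0481 -3.3388 2.4427]
Step 7: x=[3.5946 6.1651 7.0459 12.7911] v=[1.4127 -0.1000 -2.6579 2.0833]

Answer: 3.5946 6.1651 7.0459 12.7911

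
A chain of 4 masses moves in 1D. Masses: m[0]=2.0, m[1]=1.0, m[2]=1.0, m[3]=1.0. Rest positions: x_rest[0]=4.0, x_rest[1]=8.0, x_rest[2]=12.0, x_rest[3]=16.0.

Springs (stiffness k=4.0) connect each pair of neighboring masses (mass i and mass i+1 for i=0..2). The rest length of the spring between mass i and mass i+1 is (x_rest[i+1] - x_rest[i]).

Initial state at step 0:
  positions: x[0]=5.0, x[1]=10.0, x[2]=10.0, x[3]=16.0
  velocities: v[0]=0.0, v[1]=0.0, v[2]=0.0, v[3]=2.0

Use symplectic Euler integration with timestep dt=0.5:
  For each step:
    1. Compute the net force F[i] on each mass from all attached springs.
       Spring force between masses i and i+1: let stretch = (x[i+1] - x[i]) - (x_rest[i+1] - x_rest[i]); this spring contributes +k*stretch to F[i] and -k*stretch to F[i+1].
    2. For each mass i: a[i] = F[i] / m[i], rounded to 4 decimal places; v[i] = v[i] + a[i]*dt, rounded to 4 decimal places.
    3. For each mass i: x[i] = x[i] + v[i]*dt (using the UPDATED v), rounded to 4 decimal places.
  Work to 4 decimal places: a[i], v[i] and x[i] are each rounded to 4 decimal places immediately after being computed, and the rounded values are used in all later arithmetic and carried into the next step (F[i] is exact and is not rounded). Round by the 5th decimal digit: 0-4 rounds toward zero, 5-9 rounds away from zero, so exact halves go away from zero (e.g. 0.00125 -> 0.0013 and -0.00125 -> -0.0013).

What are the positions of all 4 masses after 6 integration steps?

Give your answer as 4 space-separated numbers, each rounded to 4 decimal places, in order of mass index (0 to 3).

Step 0: x=[5.0000 10.0000 10.0000 16.0000] v=[0.0000 0.0000 0.0000 2.0000]
Step 1: x=[5.5000 5.0000 16.0000 15.0000] v=[1.0000 -10.0000 12.0000 -2.0000]
Step 2: x=[3.7500 11.5000 10.0000 19.0000] v=[-3.5000 13.0000 -12.0000 8.0000]
Step 3: x=[3.8750 8.7500 14.5000 18.0000] v=[0.2500 -5.5000 9.0000 -2.0000]
Step 4: x=[4.4375 6.8750 16.7500 17.5000] v=[1.1250 -3.7500 4.5000 -1.0000]
Step 5: x=[4.2188 12.4375 9.8750 20.2500] v=[-0.4375 11.1250 -13.7500 5.5000]
Step 6: x=[6.1094 7.2188 15.9375 16.6250] v=[3.7812 -10.4374 12.1250 -7.2500]

Answer: 6.1094 7.2188 15.9375 16.6250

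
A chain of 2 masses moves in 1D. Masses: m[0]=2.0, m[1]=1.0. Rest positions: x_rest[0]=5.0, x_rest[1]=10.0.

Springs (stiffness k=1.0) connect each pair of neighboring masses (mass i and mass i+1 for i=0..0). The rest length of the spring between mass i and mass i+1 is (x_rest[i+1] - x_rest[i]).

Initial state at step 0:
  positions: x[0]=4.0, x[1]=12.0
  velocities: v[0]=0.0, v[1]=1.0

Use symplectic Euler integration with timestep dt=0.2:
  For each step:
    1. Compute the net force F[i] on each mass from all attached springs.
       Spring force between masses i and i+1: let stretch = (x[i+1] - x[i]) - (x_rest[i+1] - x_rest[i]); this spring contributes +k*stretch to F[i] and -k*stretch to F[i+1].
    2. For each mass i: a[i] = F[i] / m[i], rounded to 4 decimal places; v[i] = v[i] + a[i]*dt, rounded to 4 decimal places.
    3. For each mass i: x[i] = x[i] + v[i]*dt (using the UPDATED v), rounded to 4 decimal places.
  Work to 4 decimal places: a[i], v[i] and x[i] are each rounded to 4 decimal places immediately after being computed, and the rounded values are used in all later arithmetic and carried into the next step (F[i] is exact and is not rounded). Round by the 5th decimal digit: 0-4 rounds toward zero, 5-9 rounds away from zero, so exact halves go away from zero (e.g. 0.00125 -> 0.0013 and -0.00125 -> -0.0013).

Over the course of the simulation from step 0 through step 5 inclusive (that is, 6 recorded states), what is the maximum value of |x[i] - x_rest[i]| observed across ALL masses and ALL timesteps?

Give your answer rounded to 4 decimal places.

Step 0: x=[4.0000 12.0000] v=[0.0000 1.0000]
Step 1: x=[4.0600 12.0800] v=[0.3000 0.4000]
Step 2: x=[4.1804 12.0392] v=[0.6020 -0.2040]
Step 3: x=[4.3580 11.8840] v=[0.8879 -0.7758]
Step 4: x=[4.5861 11.6278] v=[1.1405 -1.2810]
Step 5: x=[4.8550 11.2899] v=[1.3447 -1.6893]
Max displacement = 2.0800

Answer: 2.0800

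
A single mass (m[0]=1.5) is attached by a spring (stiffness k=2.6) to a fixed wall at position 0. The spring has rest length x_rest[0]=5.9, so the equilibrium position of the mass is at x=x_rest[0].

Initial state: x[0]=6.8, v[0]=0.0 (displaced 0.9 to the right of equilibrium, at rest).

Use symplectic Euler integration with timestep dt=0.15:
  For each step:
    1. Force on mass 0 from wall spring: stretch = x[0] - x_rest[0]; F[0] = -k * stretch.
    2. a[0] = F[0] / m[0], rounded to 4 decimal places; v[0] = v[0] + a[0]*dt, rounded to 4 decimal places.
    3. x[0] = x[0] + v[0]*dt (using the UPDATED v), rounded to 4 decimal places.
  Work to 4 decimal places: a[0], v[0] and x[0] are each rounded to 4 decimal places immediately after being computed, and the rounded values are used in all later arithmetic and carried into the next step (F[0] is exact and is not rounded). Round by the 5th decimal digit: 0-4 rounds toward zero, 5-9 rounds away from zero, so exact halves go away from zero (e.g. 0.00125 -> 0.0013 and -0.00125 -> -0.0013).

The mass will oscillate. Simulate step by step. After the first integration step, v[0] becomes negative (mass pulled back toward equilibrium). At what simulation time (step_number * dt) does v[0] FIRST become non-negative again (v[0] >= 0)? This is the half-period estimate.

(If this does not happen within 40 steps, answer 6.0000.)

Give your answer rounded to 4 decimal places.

Answer: 2.4000

Derivation:
Step 0: x=[6.8000] v=[0.0000]
Step 1: x=[6.7649] v=[-0.2340]
Step 2: x=[6.6961] v=[-0.4589]
Step 3: x=[6.5962] v=[-0.6659]
Step 4: x=[6.4692] v=[-0.8469]
Step 5: x=[6.3200] v=[-0.9949]
Step 6: x=[6.1544] v=[-1.1041]
Step 7: x=[5.9789] v=[-1.1703]
Step 8: x=[5.8003] v=[-1.1908]
Step 9: x=[5.6256] v=[-1.1649]
Step 10: x=[5.4616] v=[-1.0936]
Step 11: x=[5.3147] v=[-0.9796]
Step 12: x=[5.1906] v=[-0.8274]
Step 13: x=[5.0942] v=[-0.6430]
Step 14: x=[5.0292] v=[-0.4335]
Step 15: x=[4.9981] v=[-0.2071]
Step 16: x=[5.0022] v=[0.0274]
First v>=0 after going negative at step 16, time=2.4000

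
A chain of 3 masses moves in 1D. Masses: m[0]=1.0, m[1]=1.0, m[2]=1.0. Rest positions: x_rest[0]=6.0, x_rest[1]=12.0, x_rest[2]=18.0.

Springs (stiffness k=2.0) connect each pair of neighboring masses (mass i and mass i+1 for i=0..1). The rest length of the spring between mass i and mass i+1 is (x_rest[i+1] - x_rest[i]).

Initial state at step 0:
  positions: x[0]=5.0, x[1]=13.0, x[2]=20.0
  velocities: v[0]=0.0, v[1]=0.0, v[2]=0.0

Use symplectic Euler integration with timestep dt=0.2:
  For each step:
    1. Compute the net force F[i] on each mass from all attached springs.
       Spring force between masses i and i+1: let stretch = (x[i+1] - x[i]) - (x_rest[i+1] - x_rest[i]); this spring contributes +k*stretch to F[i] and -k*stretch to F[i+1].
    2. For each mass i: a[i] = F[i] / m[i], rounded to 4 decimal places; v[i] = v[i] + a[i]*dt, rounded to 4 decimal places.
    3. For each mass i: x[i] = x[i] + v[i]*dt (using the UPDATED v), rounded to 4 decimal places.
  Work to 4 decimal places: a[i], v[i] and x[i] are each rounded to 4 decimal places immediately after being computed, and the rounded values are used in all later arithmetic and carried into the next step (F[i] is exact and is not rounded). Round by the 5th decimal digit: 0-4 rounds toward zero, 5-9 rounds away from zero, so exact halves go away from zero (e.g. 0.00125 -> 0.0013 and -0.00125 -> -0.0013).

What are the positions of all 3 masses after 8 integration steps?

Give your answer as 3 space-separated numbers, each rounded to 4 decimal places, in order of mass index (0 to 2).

Answer: 7.8797 12.5002 17.6202

Derivation:
Step 0: x=[5.0000 13.0000 20.0000] v=[0.0000 0.0000 0.0000]
Step 1: x=[5.1600 12.9200 19.9200] v=[0.8000 -0.4000 -0.4000]
Step 2: x=[5.4608 12.7792 19.7600] v=[1.5040 -0.7040 -0.8000]
Step 3: x=[5.8671 12.6114 19.5215] v=[2.0314 -0.8390 -1.1923]
Step 4: x=[6.3329 12.4569 19.2102] v=[2.3291 -0.7727 -1.5563]
Step 5: x=[6.8086 12.3527 18.8387] v=[2.3787 -0.5210 -1.8576]
Step 6: x=[7.2479 12.3239 18.4283] v=[2.1963 -0.1442 -2.0520]
Step 7: x=[7.6132 12.3773 18.0095] v=[1.8267 0.2672 -2.0938]
Step 8: x=[7.8797 12.5002 17.6202] v=[1.3323 0.6144 -1.9467]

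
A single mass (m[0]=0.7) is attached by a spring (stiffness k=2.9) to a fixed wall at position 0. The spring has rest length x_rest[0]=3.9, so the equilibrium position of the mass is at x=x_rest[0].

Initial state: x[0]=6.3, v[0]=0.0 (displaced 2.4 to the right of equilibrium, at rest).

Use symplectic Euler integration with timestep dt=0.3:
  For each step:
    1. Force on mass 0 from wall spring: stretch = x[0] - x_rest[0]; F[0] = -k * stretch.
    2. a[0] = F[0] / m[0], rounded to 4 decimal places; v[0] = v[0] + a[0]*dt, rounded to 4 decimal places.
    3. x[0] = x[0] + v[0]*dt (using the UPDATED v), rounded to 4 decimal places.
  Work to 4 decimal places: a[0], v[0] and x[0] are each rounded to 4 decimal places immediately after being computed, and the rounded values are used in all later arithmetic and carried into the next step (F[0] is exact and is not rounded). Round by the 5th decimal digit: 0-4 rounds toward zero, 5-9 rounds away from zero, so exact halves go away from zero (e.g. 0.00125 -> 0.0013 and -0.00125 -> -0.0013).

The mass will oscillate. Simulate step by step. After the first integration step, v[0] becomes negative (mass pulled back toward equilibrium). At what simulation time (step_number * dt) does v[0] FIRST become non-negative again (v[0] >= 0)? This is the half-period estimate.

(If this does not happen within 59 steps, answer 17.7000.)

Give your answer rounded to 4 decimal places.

Step 0: x=[6.3000] v=[0.0000]
Step 1: x=[5.4051] v=[-2.9829]
Step 2: x=[3.9491] v=[-4.8535]
Step 3: x=[2.4748] v=[-4.9145]
Step 4: x=[1.5318] v=[-3.1432]
Step 5: x=[1.4718] v=[-0.1999]
Step 6: x=[2.3172] v=[2.8180]
First v>=0 after going negative at step 6, time=1.8000

Answer: 1.8000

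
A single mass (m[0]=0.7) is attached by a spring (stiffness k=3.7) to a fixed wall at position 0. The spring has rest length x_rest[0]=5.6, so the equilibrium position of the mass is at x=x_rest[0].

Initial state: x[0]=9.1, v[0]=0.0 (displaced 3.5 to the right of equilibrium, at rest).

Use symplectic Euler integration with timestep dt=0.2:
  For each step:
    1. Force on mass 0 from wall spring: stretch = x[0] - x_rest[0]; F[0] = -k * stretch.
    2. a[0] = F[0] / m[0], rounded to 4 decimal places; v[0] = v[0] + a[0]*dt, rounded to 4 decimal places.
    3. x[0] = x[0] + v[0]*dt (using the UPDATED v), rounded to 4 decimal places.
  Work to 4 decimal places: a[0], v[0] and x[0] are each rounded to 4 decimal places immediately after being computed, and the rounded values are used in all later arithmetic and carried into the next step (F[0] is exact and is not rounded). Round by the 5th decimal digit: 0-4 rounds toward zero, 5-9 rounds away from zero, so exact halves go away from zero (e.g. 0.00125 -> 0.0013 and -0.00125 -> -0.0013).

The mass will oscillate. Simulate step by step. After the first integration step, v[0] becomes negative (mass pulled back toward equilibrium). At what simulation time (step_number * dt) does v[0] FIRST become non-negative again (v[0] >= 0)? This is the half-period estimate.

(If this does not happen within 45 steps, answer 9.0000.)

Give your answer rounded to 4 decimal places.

Answer: 1.4000

Derivation:
Step 0: x=[9.1000] v=[0.0000]
Step 1: x=[8.3600] v=[-3.7000]
Step 2: x=[7.0365] v=[-6.6177]
Step 3: x=[5.4092] v=[-8.1363]
Step 4: x=[3.8223] v=[-7.9346]
Step 5: x=[2.6112] v=[-6.0553]
Step 6: x=[2.0321] v=[-2.8957]
Step 7: x=[2.2073] v=[0.8761]
First v>=0 after going negative at step 7, time=1.4000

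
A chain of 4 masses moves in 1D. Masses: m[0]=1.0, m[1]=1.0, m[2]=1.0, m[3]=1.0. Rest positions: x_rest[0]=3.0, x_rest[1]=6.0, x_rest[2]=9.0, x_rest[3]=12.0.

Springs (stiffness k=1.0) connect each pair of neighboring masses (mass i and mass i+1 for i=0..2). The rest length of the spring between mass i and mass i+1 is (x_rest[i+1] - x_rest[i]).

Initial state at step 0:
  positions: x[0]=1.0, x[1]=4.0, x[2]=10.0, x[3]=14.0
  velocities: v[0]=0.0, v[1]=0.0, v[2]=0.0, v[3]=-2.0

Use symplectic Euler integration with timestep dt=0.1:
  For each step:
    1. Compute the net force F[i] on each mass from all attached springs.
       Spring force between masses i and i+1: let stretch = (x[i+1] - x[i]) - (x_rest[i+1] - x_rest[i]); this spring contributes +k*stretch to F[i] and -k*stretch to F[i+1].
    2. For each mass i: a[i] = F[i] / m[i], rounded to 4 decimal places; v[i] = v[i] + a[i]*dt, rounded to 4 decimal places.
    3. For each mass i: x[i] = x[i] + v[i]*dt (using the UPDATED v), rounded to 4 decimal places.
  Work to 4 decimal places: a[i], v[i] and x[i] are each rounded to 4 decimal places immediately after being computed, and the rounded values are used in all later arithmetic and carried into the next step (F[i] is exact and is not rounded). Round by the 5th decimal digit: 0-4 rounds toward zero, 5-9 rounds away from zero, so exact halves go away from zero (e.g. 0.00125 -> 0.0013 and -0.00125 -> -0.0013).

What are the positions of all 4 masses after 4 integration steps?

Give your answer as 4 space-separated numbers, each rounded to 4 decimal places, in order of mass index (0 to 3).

Answer: 1.0044 4.2881 9.7892 13.1183

Derivation:
Step 0: x=[1.0000 4.0000 10.0000 14.0000] v=[0.0000 0.0000 0.0000 -2.0000]
Step 1: x=[1.0000 4.0300 9.9800 13.7900] v=[0.0000 0.3000 -0.2000 -2.1000]
Step 2: x=[1.0003 4.0892 9.9386 13.5719] v=[0.0030 0.5920 -0.4140 -2.1810]
Step 3: x=[1.0015 4.1760 9.8750 13.3475] v=[0.0119 0.8681 -0.6356 -2.2443]
Step 4: x=[1.0044 4.2881 9.7892 13.1183] v=[0.0294 1.1206 -0.8583 -2.2916]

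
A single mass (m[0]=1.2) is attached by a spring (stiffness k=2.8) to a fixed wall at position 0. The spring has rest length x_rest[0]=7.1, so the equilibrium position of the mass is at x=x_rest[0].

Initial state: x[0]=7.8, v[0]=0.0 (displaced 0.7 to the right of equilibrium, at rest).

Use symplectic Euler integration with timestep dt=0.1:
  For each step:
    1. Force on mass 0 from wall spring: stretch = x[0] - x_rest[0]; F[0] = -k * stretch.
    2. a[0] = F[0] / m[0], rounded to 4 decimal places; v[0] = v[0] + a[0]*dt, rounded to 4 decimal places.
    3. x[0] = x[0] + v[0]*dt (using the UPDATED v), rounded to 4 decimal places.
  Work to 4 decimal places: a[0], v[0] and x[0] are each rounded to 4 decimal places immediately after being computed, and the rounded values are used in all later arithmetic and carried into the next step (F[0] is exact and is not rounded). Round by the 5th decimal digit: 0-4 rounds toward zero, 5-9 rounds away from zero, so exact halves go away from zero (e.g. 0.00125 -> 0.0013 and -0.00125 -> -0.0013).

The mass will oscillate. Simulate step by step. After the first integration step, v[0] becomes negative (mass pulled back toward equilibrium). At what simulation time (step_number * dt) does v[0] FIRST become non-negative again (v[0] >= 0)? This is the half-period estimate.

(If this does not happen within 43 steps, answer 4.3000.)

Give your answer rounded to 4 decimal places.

Step 0: x=[7.8000] v=[0.0000]
Step 1: x=[7.7837] v=[-0.1633]
Step 2: x=[7.7514] v=[-0.3228]
Step 3: x=[7.7039] v=[-0.4748]
Step 4: x=[7.6423] v=[-0.6157]
Step 5: x=[7.5681] v=[-0.7422]
Step 6: x=[7.4830] v=[-0.8514]
Step 7: x=[7.3889] v=[-0.9408]
Step 8: x=[7.2881] v=[-1.0082]
Step 9: x=[7.1829] v=[-1.0521]
Step 10: x=[7.0758] v=[-1.0714]
Step 11: x=[6.9692] v=[-1.0658]
Step 12: x=[6.8657] v=[-1.0353]
Step 13: x=[6.7676] v=[-0.9806]
Step 14: x=[6.6773] v=[-0.9030]
Step 15: x=[6.5969] v=[-0.8044]
Step 16: x=[6.5282] v=[-0.6870]
Step 17: x=[6.4728] v=[-0.5536]
Step 18: x=[6.4321] v=[-0.4073]
Step 19: x=[6.4070] v=[-0.2515]
Step 20: x=[6.3980] v=[-0.0898]
Step 21: x=[6.4054] v=[0.0740]
First v>=0 after going negative at step 21, time=2.1000

Answer: 2.1000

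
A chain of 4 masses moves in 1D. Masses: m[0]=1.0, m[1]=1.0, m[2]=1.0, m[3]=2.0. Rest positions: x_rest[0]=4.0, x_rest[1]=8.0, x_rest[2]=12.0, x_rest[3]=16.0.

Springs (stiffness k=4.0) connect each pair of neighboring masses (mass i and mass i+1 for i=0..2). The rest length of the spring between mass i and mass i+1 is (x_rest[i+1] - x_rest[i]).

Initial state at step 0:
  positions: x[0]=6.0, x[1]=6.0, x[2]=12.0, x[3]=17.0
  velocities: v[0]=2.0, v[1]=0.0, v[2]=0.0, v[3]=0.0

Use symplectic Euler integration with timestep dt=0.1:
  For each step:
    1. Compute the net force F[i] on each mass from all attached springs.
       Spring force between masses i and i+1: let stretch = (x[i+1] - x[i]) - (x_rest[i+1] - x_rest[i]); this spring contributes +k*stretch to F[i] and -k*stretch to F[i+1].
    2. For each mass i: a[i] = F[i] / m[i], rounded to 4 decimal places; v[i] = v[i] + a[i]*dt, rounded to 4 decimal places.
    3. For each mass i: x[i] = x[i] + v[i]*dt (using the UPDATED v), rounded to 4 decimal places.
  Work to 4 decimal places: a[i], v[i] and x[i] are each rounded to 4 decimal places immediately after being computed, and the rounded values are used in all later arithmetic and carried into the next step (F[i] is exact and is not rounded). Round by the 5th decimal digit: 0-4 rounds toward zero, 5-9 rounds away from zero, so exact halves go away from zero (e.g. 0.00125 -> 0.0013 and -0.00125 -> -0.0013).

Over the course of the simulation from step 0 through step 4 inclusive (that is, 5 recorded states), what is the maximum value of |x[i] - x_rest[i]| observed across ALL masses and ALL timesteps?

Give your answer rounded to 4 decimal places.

Answer: 2.0400

Derivation:
Step 0: x=[6.0000 6.0000 12.0000 17.0000] v=[2.0000 0.0000 0.0000 0.0000]
Step 1: x=[6.0400 6.2400 11.9600 16.9800] v=[0.4000 2.4000 -0.4000 -0.2000]
Step 2: x=[5.9280 6.7008 11.8920 16.9396] v=[-1.1200 4.6080 -0.6800 -0.4040]
Step 3: x=[5.6869 7.3383 11.8183 16.8783] v=[-2.4109 6.3754 -0.7374 -0.6135]
Step 4: x=[5.3519 8.0890 11.7678 16.7958] v=[-3.3503 7.5068 -0.5054 -0.8255]
Max displacement = 2.0400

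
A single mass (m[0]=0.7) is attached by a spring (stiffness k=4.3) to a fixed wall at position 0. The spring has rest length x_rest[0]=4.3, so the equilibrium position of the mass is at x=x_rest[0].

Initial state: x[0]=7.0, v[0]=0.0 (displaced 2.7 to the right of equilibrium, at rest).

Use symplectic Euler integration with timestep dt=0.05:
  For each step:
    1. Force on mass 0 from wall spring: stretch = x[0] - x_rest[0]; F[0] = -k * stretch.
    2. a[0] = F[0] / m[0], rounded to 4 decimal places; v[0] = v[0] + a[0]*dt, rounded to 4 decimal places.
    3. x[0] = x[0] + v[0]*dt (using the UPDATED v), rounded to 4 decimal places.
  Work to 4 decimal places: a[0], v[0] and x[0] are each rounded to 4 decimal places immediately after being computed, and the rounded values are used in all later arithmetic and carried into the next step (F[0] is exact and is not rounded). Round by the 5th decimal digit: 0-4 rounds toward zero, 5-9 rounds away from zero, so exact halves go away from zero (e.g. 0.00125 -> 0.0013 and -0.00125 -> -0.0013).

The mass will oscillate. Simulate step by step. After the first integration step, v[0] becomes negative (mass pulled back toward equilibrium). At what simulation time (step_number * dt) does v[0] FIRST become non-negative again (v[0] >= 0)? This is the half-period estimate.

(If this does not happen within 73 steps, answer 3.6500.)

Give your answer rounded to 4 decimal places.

Step 0: x=[7.0000] v=[0.0000]
Step 1: x=[6.9585] v=[-0.8293]
Step 2: x=[6.8762] v=[-1.6458]
Step 3: x=[6.7543] v=[-2.4371]
Step 4: x=[6.5948] v=[-3.1909]
Step 5: x=[6.4000] v=[-3.8957]
Step 6: x=[6.1730] v=[-4.5407]
Step 7: x=[5.9172] v=[-5.1160]
Step 8: x=[5.6366] v=[-5.6127]
Step 9: x=[5.3354] v=[-6.0232]
Step 10: x=[5.0183] v=[-6.3412]
Step 11: x=[4.6902] v=[-6.5618]
Step 12: x=[4.3561] v=[-6.6816]
Step 13: x=[4.0212] v=[-6.6988]
Step 14: x=[3.6905] v=[-6.6132]
Step 15: x=[3.3692] v=[-6.4260]
Step 16: x=[3.0622] v=[-6.1401]
Step 17: x=[2.7742] v=[-5.7599]
Step 18: x=[2.5096] v=[-5.2913]
Step 19: x=[2.2725] v=[-4.7414]
Step 20: x=[2.0666] v=[-4.1187]
Step 21: x=[1.8950] v=[-3.4327]
Step 22: x=[1.7603] v=[-2.6940]
Step 23: x=[1.6646] v=[-1.9140]
Step 24: x=[1.6094] v=[-1.1046]
Step 25: x=[1.5955] v=[-0.2782]
Step 26: x=[1.6231] v=[0.5525]
First v>=0 after going negative at step 26, time=1.3000

Answer: 1.3000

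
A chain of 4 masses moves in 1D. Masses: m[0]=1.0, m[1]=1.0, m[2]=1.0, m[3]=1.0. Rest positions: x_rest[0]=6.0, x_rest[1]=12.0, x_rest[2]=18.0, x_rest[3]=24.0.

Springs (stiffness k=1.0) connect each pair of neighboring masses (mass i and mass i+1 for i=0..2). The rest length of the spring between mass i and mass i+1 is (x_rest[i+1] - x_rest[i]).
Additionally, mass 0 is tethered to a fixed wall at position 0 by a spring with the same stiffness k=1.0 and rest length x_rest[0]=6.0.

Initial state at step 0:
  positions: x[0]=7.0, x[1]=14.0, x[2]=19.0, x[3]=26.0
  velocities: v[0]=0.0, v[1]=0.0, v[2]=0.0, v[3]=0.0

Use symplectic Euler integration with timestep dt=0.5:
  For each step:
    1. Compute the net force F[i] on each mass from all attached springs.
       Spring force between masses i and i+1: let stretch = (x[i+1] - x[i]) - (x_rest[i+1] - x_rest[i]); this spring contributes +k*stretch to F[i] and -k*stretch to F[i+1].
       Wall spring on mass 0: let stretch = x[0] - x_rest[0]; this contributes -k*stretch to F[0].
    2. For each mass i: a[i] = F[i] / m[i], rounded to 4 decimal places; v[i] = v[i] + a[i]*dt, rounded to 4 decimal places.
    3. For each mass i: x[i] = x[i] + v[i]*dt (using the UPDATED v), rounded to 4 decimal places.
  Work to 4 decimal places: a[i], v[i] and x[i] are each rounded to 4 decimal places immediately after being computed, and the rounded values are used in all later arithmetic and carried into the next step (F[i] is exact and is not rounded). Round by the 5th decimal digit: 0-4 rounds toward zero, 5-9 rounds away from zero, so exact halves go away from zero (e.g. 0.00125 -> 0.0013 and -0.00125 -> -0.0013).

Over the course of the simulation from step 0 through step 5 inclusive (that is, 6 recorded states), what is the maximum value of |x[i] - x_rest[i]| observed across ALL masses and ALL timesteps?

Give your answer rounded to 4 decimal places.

Answer: 2.1719

Derivation:
Step 0: x=[7.0000 14.0000 19.0000 26.0000] v=[0.0000 0.0000 0.0000 0.0000]
Step 1: x=[7.0000 13.5000 19.5000 25.7500] v=[0.0000 -1.0000 1.0000 -0.5000]
Step 2: x=[6.8750 12.8750 20.0625 25.4375] v=[-0.2500 -1.2500 1.1250 -0.6250]
Step 3: x=[6.5313 12.5469 20.1719 25.2813] v=[-0.6875 -0.6563 0.2188 -0.3125]
Step 4: x=[6.0586 12.6211 19.6524 25.3477] v=[-0.9454 0.1484 -1.0390 0.1328]
Step 5: x=[5.7119 12.8125 18.7989 25.4903] v=[-0.6935 0.3828 -1.7070 0.2852]
Max displacement = 2.1719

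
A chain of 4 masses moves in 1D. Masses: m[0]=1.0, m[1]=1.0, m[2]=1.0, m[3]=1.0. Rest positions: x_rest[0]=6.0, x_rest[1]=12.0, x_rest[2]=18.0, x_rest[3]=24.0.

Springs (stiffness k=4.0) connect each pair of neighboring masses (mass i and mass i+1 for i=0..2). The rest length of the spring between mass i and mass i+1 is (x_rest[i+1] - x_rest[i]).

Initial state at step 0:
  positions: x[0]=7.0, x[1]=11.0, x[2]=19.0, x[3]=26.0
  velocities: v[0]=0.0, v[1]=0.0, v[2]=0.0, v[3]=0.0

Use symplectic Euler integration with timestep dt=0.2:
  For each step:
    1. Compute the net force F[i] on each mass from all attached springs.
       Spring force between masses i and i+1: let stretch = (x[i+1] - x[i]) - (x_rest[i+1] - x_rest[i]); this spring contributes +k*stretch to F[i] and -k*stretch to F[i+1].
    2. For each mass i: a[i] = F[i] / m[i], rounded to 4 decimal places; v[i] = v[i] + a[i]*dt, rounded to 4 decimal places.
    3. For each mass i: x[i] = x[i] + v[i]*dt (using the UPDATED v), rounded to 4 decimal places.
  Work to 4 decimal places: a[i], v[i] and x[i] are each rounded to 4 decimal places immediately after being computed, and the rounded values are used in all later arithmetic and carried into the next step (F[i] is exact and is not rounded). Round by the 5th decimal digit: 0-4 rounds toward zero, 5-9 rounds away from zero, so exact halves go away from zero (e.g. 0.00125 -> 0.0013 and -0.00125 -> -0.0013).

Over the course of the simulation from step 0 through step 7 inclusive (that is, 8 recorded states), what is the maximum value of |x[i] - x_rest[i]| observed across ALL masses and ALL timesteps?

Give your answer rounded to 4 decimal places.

Answer: 2.0540

Derivation:
Step 0: x=[7.0000 11.0000 19.0000 26.0000] v=[0.0000 0.0000 0.0000 0.0000]
Step 1: x=[6.6800 11.6400 18.8400 25.8400] v=[-1.6000 3.2000 -0.8000 -0.8000]
Step 2: x=[6.1936 12.6384 18.6480 25.5200] v=[-2.4320 4.9920 -0.9600 -1.6000]
Step 3: x=[5.7784 13.5672 18.5940 25.0605] v=[-2.0762 4.6438 -0.2701 -2.2976]
Step 4: x=[5.6494 14.0540 18.7703 24.5263] v=[-0.6452 2.4342 0.8817 -2.6708]
Step 5: x=[5.9051 13.9507 19.1130 24.0312] v=[1.2785 -0.5164 1.7135 -2.4756]
Step 6: x=[6.4881 13.3861 19.4166 23.7092] v=[2.9150 -2.8230 1.5182 -1.6102]
Step 7: x=[7.2148 12.6827 19.4422 23.6603] v=[3.6334 -3.5170 0.1279 -0.2443]
Max displacement = 2.0540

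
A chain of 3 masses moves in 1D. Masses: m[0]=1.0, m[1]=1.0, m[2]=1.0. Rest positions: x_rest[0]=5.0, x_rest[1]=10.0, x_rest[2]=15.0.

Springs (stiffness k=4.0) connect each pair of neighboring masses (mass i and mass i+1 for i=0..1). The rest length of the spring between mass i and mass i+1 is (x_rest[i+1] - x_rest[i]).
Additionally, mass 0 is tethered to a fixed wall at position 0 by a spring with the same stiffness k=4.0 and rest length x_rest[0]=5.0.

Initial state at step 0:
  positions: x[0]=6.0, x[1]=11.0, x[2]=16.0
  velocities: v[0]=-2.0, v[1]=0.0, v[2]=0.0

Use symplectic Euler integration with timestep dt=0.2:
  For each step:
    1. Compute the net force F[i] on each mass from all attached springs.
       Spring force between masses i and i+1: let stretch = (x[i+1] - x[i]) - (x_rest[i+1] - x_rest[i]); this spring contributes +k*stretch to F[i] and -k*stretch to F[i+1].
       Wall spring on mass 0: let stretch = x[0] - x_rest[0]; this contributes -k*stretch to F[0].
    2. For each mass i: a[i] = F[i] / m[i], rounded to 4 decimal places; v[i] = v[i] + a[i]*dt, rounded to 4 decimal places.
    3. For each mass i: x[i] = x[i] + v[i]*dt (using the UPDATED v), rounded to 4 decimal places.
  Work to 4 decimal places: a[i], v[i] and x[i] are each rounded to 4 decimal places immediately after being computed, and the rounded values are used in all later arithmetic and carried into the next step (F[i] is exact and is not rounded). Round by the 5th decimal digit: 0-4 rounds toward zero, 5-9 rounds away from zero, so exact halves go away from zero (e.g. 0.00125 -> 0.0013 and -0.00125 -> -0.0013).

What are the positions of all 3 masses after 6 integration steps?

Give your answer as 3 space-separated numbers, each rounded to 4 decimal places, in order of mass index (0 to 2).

Answer: 4.8043 9.5677 15.4570

Derivation:
Step 0: x=[6.0000 11.0000 16.0000] v=[-2.0000 0.0000 0.0000]
Step 1: x=[5.4400 11.0000 16.0000] v=[-2.8000 0.0000 0.0000]
Step 2: x=[4.8992 10.9104 16.0000] v=[-2.7040 -0.4480 0.0000]
Step 3: x=[4.5363 10.6733 15.9857] v=[-1.8144 -1.1853 -0.0717]
Step 4: x=[4.4295 10.3043 15.9214] v=[-0.5338 -1.8450 -0.3216]
Step 5: x=[4.5540 9.8941 15.7583] v=[0.6224 -2.0512 -0.8153]
Step 6: x=[4.8043 9.5677 15.4570] v=[1.2513 -1.6319 -1.5067]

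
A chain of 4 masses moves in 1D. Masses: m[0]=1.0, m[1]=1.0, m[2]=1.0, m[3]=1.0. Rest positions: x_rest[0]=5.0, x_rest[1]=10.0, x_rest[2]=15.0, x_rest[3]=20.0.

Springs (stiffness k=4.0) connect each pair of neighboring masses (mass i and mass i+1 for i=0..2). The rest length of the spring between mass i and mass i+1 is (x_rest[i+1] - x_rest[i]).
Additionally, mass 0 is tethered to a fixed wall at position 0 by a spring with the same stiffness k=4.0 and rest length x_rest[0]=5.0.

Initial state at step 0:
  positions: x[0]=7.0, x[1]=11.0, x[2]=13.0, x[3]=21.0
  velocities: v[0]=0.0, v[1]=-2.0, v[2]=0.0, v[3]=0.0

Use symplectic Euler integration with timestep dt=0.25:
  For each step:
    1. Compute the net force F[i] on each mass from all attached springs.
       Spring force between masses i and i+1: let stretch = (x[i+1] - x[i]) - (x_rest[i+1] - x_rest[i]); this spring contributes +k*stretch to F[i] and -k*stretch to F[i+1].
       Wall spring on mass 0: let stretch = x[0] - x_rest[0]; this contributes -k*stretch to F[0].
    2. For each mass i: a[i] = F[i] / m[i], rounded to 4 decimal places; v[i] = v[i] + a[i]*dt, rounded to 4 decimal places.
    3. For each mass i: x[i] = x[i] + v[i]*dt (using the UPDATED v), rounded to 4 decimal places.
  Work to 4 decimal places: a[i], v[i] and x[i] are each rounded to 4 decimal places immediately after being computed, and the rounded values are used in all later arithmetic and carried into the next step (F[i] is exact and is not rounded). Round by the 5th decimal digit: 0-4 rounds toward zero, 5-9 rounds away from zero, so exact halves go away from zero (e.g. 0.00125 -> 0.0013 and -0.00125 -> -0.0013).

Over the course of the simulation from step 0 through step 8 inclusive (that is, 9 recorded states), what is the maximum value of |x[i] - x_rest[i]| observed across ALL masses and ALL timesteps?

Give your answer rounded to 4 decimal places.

Step 0: x=[7.0000 11.0000 13.0000 21.0000] v=[0.0000 -2.0000 0.0000 0.0000]
Step 1: x=[6.2500 10.0000 14.5000 20.2500] v=[-3.0000 -4.0000 6.0000 -3.0000]
Step 2: x=[4.8750 9.1875 16.3125 19.3125] v=[-5.5000 -3.2500 7.2500 -3.7500]
Step 3: x=[3.3594 9.0781 17.0938 18.8750] v=[-6.0625 -0.4375 3.1250 -1.7500]
Step 4: x=[2.4336 9.5430 16.3164 19.2422] v=[-3.7032 1.8595 -3.1095 1.4688]
Step 5: x=[2.6768 9.9239 14.5771 20.1280] v=[0.9726 1.5235 -6.9571 3.5430]
Step 6: x=[4.0625 9.6563 13.0623 20.8760] v=[5.5429 -1.0704 -6.0594 2.9921]
Step 7: x=[5.8311 8.8418 12.6494 20.9206] v=[7.0742 -3.2582 -1.6517 0.1784]
Step 8: x=[6.8946 8.2265 13.3524 20.1474] v=[4.2538 -2.4613 2.8119 -3.0928]
Max displacement = 2.5664

Answer: 2.5664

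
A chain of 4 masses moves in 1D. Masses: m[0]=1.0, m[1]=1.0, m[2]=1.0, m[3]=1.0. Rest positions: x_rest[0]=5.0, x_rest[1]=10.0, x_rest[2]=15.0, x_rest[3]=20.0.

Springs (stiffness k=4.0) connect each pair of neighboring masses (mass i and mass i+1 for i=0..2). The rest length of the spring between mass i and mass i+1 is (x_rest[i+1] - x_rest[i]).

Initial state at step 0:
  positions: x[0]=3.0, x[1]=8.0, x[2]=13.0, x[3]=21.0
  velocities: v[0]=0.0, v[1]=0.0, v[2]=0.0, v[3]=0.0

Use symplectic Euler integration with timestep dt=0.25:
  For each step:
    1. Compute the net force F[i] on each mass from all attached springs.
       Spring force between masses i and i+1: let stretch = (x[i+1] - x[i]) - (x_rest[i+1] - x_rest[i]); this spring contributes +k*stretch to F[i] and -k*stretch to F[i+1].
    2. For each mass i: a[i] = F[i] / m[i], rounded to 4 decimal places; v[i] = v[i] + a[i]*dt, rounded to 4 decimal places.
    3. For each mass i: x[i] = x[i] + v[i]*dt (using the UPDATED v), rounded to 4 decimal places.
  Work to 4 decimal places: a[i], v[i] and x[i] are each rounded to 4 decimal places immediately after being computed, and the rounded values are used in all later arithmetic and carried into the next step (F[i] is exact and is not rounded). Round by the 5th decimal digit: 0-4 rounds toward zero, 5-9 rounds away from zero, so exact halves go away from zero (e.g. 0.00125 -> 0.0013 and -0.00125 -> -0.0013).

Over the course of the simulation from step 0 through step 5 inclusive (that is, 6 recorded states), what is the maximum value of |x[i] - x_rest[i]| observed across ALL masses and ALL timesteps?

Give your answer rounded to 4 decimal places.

Answer: 2.3516

Derivation:
Step 0: x=[3.0000 8.0000 13.0000 21.0000] v=[0.0000 0.0000 0.0000 0.0000]
Step 1: x=[3.0000 8.0000 13.7500 20.2500] v=[0.0000 0.0000 3.0000 -3.0000]
Step 2: x=[3.0000 8.1875 14.6875 19.1250] v=[0.0000 0.7500 3.7500 -4.5000]
Step 3: x=[3.0469 8.7031 15.1094 18.1406] v=[0.1875 2.0625 1.6875 -3.9375]
Step 4: x=[3.2578 9.4063 14.6875 17.6484] v=[0.8437 2.8126 -1.6876 -1.9687]
Step 5: x=[3.7559 9.8926 13.6855 17.6660] v=[1.9922 1.9453 -4.0079 0.0704]
Max displacement = 2.3516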